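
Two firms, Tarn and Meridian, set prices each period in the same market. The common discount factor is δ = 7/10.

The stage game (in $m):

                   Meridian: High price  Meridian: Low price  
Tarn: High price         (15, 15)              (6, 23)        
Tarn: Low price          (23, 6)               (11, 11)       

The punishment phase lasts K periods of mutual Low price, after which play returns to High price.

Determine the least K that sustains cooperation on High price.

6

IC: δ(1−δ^K)/(1−δ) ≥ (23−15)/(15−11) = 2.
With δ = 7/10: need 1 − δ^K ≥ 2·(1−7/10)/(7/10), i.e. δ^K ≤ 0.1429.
Since (7/10)^5 = 0.1681 and (7/10)^6 = 0.1176, the smallest such K is 6.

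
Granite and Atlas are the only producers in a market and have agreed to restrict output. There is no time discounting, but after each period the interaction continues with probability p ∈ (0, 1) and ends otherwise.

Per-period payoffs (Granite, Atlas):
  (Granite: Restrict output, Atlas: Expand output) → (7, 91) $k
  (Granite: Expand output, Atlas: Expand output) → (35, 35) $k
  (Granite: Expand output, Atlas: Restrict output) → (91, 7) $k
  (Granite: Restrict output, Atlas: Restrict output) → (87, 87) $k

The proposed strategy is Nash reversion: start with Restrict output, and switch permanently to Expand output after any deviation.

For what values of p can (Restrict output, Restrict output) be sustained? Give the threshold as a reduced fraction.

1/14

With no time discounting, the continuation probability p plays the role of the discount factor.
Grim-trigger IC: 87/(1−p) ≥ 91 + 35p/(1−p) ⇒ p ≥ (91−87)/(91−35) = 1/14.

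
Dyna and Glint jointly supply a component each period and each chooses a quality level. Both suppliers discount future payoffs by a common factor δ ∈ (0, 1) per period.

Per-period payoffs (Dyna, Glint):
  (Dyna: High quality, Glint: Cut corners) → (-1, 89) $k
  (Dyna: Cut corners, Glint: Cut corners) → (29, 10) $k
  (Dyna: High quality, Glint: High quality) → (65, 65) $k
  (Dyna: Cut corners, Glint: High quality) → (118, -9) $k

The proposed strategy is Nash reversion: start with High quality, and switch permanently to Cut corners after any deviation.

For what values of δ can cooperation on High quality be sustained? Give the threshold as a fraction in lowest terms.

Dyna: cooperation gives 65 each period; deviation gives 118 once then 29 forever.
  65/(1−δ) ≥ 118 + 29δ/(1−δ) ⇒ δ ≥ 53/89.
Glint: cooperation gives 65 each period; deviation gives 89 once then 10 forever.
  δ ≥ 24/79.
Both must hold, so the binding constraint is Dyna's: δ ≥ 53/89.

53/89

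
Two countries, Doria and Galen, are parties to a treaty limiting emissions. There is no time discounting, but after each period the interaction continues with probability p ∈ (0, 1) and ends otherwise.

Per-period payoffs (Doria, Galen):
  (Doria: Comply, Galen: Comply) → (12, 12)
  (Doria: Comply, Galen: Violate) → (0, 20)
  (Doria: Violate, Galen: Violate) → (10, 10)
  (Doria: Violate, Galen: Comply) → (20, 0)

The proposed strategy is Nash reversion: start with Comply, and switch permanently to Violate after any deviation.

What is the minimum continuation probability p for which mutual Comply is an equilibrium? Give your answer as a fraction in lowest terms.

4/5

With no time discounting, the continuation probability p plays the role of the discount factor.
Grim-trigger IC: 12/(1−p) ≥ 20 + 10p/(1−p) ⇒ p ≥ (20−12)/(20−10) = 4/5.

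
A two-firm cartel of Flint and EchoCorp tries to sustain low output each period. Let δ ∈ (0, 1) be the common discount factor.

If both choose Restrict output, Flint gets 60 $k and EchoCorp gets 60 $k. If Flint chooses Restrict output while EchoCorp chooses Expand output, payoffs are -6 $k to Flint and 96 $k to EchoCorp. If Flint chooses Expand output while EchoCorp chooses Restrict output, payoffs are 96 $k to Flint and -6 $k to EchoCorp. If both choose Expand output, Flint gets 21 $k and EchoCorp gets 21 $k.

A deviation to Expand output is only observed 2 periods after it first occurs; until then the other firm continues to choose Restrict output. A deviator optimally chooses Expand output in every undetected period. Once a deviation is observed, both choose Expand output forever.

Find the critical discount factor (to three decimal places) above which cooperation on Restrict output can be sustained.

The best deviation is to choose Expand output for all 2 undetected periods, earning 96 each, then 21 forever once detected.
Deviation value: 96(1−δ^2)/(1−δ) + 21δ^2/(1−δ); cooperation value: 60/(1−δ).
IC: 60 ≥ 96(1−δ^2) + 21δ^2 = 96 − 75δ^2.
So δ^2 ≥ 36/75 = 12/25, giving δ ≥ (12/25)^(1/2) ≈ 0.693.

0.693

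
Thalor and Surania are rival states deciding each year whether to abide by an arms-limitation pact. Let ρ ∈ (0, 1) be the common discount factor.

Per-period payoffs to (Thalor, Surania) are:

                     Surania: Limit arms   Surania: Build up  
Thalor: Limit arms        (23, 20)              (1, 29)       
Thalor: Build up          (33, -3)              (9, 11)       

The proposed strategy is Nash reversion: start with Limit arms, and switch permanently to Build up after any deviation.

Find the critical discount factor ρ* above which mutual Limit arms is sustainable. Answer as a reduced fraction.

Thalor's threshold: (33−23)/(33−9) = 5/12.
Surania's threshold: (29−20)/(29−11) = 1/2.
5/12 < 1/2, so Surania binds and ρ* = 1/2.

1/2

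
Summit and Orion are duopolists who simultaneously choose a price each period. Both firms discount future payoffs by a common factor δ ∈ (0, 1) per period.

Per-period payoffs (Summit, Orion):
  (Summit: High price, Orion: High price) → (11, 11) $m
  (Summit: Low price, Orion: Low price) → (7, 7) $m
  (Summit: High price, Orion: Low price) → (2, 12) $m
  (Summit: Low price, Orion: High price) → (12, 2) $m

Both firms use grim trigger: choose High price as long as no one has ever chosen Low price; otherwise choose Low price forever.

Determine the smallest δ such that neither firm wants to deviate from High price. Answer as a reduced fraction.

Cooperation forever yields 11 each period: 11/(1−δ).
Deviating yields 12 once, then 7 forever: 12 + 7δ/(1−δ).
No profitable deviation requires 11/(1−δ) ≥ 12 + 7δ/(1−δ).
Multiplying by (1−δ): 11 ≥ 12(1−δ) + 7δ = 12 − 5δ.
So 5δ ≥ 1, i.e. δ ≥ 1/5.

1/5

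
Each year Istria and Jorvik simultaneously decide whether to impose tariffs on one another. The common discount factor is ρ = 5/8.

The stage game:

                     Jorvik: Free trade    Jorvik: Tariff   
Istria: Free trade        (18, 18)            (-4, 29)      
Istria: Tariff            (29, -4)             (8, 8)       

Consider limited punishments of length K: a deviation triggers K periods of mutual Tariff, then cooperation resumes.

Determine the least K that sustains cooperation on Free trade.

No profitable deviation requires (18−8)(ρ+…+ρ^K) ≥ 29−18, i.e. ρ+…+ρ^K ≥ 11/10 ≈ 1.1000.
With ρ = 5/8, the partial sums are K=1: 0.6250, K=2: 1.0156, K=3: 1.2598.
K = 3 is the first length at which the sum reaches 1.1000.

3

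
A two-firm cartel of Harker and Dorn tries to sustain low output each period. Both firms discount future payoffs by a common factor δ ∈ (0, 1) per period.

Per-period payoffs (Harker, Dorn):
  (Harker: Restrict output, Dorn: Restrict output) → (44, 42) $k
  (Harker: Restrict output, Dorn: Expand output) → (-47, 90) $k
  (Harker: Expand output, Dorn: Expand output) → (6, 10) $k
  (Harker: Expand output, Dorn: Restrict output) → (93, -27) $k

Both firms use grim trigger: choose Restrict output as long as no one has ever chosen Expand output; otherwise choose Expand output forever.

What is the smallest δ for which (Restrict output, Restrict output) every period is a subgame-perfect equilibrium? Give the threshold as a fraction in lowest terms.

3/5

Harker: cooperation gives 44 each period; deviation gives 93 once then 6 forever.
  44/(1−δ) ≥ 93 + 6δ/(1−δ) ⇒ δ ≥ 49/87.
Dorn: cooperation gives 42 each period; deviation gives 90 once then 10 forever.
  δ ≥ 48/80 = 3/5.
Both must hold, so the binding constraint is Dorn's: δ ≥ 3/5.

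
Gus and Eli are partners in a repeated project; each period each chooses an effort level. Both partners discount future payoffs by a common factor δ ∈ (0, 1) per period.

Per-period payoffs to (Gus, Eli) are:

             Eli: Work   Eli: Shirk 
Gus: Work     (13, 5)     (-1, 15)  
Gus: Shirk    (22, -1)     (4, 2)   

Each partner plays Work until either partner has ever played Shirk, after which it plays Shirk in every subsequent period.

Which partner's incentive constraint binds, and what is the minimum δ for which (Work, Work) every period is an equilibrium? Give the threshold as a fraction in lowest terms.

For Gus: deviation gain 22−13 = 9, per-period punishment loss 13−4 = 9. IC gives δ ≥ 9/18 = 1/2.
For Eli: gain 10, loss 3 per period, so δ ≥ 10/13.
The tighter constraint is Eli's, so cooperation needs δ ≥ 10/13.

Eli; δ ≥ 10/13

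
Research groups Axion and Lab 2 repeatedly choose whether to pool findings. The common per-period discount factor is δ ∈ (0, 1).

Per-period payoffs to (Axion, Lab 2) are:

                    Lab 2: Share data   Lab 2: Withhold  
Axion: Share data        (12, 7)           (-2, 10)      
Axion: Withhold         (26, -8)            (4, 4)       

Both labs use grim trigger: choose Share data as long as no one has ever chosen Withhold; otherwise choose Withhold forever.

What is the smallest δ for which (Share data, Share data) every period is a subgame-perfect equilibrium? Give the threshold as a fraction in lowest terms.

7/11

Axion: cooperation gives 12 each period; deviation gives 26 once then 4 forever.
  12/(1−δ) ≥ 26 + 4δ/(1−δ) ⇒ δ ≥ 14/22 = 7/11.
Lab 2: cooperation gives 7 each period; deviation gives 10 once then 4 forever.
  δ ≥ 3/6 = 1/2.
Both must hold, so the binding constraint is Axion's: δ ≥ 7/11.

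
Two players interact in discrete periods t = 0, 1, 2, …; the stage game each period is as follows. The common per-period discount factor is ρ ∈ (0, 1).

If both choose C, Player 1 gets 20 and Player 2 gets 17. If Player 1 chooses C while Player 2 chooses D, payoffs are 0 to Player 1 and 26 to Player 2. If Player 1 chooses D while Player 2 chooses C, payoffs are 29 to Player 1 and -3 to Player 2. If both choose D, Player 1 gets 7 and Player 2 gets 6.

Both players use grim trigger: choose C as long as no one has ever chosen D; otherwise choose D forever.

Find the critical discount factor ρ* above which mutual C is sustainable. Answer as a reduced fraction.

9/20

Player 1: cooperation gives 20 each period; deviation gives 29 once then 7 forever.
  20/(1−ρ) ≥ 29 + 7ρ/(1−ρ) ⇒ ρ ≥ 9/22.
Player 2: cooperation gives 17 each period; deviation gives 26 once then 6 forever.
  ρ ≥ 9/20.
Both must hold, so the binding constraint is Player 2's: ρ ≥ 9/20.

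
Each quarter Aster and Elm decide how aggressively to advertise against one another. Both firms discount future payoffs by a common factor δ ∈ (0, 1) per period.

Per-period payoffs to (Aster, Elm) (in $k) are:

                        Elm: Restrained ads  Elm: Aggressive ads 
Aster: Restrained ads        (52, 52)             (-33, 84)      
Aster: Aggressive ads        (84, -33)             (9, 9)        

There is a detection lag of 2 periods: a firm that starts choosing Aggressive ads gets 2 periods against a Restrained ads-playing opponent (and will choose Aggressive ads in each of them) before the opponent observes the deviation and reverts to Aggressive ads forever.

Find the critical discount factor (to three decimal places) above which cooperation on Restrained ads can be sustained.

0.653

A deviator earns 84 for 2 periods, then 9 forever; cooperating earns 52 forever. Multiplying the IC by (1−δ):
52 ≥ 84(1−δ^2) + 9δ^2, so 75·δ^2 ≥ 32 and δ^2 ≥ 32/75.
δ ≥ (32/75)^(1/2) ≈ 0.653.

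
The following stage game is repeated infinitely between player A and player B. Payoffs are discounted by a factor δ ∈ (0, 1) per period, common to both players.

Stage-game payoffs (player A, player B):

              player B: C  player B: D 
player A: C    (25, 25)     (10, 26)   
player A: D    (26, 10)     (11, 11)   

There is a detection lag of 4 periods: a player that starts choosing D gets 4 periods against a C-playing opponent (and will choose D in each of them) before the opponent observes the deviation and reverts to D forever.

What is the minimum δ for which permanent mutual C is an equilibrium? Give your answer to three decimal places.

The best deviation is to choose D for all 4 undetected periods, earning 26 each, then 11 forever once detected.
Deviation value: 26(1−δ^4)/(1−δ) + 11δ^4/(1−δ); cooperation value: 25/(1−δ).
IC: 25 ≥ 26(1−δ^4) + 11δ^4 = 26 − 15δ^4.
So δ^4 ≥ 1/15, giving δ ≥ (1/15)^(1/4) ≈ 0.508.

0.508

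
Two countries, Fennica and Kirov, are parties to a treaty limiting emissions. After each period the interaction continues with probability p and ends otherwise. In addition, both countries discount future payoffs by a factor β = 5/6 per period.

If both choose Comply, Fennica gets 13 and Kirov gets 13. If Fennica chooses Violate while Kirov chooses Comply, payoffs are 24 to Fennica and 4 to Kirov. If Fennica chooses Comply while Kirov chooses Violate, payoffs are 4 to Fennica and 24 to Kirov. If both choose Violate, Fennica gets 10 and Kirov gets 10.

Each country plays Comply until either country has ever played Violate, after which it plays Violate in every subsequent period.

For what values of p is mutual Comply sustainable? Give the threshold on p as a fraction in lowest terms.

33/35

With continuation probability p and discount β, the effective per-period discount factor is βp.
Grim-trigger IC: βp ≥ (24−13)/(24−10) = 11/14.
So p ≥ (11/14)/(5/6) = 33/35.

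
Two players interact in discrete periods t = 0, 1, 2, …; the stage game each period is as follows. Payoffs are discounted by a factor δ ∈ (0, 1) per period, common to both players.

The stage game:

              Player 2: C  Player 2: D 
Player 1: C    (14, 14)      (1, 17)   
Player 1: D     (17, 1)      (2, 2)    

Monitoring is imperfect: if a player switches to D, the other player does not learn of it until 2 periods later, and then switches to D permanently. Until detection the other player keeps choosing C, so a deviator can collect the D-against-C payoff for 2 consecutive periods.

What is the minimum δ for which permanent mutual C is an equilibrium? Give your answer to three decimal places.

0.447

A deviator earns 17 for 2 periods, then 2 forever; cooperating earns 14 forever. Multiplying the IC by (1−δ):
14 ≥ 17(1−δ^2) + 2δ^2, so 15·δ^2 ≥ 3 and δ^2 ≥ 1/5.
δ ≥ (1/5)^(1/2) ≈ 0.447.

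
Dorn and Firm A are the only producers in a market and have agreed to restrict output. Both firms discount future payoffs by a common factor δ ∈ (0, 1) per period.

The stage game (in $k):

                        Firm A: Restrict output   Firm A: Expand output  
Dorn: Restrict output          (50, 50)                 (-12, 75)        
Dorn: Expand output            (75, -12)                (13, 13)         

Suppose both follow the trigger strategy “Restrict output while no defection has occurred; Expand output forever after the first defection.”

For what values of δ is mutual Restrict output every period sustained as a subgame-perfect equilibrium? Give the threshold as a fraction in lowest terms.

25/62

Under grim trigger the critical discount factor is (T−C)/(T−P) with T = 75, C = 50, P = 13.
δ* = (75−50)/(75−13) = 25/62.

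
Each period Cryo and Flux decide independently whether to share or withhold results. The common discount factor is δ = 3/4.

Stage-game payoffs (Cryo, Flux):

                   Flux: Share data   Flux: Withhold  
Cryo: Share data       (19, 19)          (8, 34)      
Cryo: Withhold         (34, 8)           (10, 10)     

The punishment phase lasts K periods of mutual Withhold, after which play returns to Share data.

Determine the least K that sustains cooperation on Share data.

3

No profitable deviation requires (19−10)(δ+…+δ^K) ≥ 34−19, i.e. δ+…+δ^K ≥ 5/3 ≈ 1.6667.
With δ = 3/4, the partial sums are K=1: 0.7500, K=2: 1.3125, K=3: 1.7344.
K = 3 is the first length at which the sum reaches 1.6667.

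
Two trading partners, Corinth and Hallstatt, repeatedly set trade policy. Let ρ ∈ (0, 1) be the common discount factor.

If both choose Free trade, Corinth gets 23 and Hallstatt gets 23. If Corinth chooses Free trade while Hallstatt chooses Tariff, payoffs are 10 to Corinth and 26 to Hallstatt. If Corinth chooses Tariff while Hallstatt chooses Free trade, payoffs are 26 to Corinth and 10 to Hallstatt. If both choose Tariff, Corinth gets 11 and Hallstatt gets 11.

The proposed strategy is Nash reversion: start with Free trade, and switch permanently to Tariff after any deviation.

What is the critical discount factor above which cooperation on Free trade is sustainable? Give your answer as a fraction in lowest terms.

1/5

23/(1−ρ) ≥ 26 + 11ρ/(1−ρ)
23 ≥ 26 − 15ρ
ρ ≥ 3/15 = 1/5.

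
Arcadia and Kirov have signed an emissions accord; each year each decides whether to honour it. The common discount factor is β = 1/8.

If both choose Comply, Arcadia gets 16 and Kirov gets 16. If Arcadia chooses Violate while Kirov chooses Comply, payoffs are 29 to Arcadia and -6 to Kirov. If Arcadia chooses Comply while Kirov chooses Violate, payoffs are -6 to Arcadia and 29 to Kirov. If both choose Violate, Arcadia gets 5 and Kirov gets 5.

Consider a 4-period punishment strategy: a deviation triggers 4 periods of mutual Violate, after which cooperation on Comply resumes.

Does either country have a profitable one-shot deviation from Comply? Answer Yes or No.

A one-shot deviation gives 29 now, then 5 for 4 periods, then back to 16.
Gain from deviating: (29−16) today; loss: (16−5) in each of the next 4 periods.
No-deviation condition: (16−5)(β+…+β^4) ≥ 29−16, i.e. β+…+β^4 ≥ 13/11.
At β = 1/8: β+…+β^4 = 0.1428 < 1.1818.
So cooperation is not sustainable.

Yes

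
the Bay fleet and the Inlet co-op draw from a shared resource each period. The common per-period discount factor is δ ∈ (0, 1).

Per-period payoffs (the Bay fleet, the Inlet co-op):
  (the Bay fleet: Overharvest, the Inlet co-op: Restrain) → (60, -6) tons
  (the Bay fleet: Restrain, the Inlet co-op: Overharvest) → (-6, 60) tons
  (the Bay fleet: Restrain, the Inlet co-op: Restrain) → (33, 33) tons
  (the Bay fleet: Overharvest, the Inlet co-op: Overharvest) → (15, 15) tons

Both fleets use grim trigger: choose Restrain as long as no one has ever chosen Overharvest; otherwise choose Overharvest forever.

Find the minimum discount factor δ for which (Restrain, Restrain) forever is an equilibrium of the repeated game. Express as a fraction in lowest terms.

Under grim trigger the critical discount factor is (T−C)/(T−P) with T = 60, C = 33, P = 15.
δ* = (60−33)/(60−15) = 27/45 = 3/5.

3/5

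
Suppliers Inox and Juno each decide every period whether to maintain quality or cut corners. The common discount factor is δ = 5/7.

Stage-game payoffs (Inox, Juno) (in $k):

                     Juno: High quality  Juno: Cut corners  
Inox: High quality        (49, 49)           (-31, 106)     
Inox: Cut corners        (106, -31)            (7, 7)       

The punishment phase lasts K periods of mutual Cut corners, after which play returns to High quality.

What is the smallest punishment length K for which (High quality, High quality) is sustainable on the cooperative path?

3

No profitable deviation requires (49−7)(δ+…+δ^K) ≥ 106−49, i.e. δ+…+δ^K ≥ 19/14 ≈ 1.3571.
With δ = 5/7, the partial sums are K=1: 0.7143, K=2: 1.2245, K=3: 1.5889.
K = 3 is the first length at which the sum reaches 1.3571.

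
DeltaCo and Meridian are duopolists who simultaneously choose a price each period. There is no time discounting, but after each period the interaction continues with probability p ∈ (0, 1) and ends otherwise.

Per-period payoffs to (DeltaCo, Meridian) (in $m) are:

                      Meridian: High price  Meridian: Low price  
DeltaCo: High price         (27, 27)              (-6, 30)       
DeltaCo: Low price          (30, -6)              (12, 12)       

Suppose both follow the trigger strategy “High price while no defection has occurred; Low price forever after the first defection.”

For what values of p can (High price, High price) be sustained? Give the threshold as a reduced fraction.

1/6

With no time discounting, the continuation probability p plays the role of the discount factor.
Grim-trigger IC: 27/(1−p) ≥ 30 + 12p/(1−p) ⇒ p ≥ (30−27)/(30−12) = 1/6.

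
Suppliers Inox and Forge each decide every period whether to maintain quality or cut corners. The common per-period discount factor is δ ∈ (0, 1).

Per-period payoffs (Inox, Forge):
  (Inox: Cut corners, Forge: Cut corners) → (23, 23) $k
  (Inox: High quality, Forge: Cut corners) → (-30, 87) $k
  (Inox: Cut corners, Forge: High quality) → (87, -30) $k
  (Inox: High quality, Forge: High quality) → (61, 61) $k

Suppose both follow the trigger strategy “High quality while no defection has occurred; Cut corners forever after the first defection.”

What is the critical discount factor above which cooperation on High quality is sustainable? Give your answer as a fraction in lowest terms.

Under grim trigger the critical discount factor is (T−C)/(T−P) with T = 87, C = 61, P = 23.
δ* = (87−61)/(87−23) = 26/64 = 13/32.

13/32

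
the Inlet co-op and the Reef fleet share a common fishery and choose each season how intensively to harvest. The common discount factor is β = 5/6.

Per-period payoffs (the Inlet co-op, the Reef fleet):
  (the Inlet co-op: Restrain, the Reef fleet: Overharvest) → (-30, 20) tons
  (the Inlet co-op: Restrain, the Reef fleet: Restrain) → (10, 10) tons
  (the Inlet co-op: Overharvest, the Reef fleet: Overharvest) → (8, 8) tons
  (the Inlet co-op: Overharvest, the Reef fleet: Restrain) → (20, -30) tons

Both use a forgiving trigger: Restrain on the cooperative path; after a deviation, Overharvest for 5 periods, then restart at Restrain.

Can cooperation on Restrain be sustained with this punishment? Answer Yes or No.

No

IC: β+…+β^5 ≥ (20−10)/(10−8) = 5.
At β = 5/6: partial sum = 2.9906 < 5.0000. Cooperation not sustainable.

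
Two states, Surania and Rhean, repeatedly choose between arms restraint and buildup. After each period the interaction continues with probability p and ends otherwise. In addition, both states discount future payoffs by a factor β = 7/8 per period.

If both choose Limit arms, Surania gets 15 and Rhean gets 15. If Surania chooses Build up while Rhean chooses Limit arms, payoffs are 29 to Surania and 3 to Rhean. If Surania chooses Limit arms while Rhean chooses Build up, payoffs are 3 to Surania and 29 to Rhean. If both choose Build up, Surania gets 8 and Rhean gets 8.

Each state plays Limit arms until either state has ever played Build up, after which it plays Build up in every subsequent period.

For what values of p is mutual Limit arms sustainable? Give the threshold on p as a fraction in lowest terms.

With continuation probability p and discount β, the effective per-period discount factor is βp.
Grim-trigger IC: βp ≥ (29−15)/(29−8) = 2/3.
So p ≥ (2/3)/(7/8) = 16/21.

16/21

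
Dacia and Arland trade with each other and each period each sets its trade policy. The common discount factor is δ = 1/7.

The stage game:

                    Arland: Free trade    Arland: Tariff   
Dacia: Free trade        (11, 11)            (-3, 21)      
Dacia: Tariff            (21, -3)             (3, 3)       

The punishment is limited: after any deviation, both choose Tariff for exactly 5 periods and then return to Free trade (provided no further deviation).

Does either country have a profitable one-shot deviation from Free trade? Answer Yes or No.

IC: δ+…+δ^5 ≥ (21−11)/(11−3) = 5/4.
At δ = 1/7: partial sum = 0.1667 < 1.2500. Cooperation not sustainable.

Yes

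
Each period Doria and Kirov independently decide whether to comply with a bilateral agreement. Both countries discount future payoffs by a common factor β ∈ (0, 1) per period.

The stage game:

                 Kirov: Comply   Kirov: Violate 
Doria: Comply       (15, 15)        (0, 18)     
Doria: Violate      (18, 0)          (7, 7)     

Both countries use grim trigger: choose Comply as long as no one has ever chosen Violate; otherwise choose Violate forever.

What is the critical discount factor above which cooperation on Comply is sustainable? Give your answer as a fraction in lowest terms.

One-period gain from deviating is 18 − 15 = 3. The loss is 15 − 7 = 8 in every subsequent period, with present value 8·β/(1−β).
Deviation is unprofitable when 8·β/(1−β) ≥ 3, i.e. β/(1−β) ≥ 3/8.
Equivalently β ≥ 3/(3+8) = 3/11.

3/11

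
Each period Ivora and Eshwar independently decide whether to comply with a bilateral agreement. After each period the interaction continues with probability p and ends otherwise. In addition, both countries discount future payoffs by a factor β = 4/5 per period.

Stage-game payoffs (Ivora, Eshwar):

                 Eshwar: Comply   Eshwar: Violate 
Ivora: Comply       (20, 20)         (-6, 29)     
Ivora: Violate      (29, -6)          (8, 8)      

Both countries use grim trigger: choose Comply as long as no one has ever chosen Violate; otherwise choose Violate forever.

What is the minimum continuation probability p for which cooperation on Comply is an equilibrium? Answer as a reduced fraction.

With continuation probability p and discount β, the effective per-period discount factor is βp.
Grim-trigger IC: βp ≥ (29−20)/(29−8) = 3/7.
So p ≥ (3/7)/(4/5) = 15/28.

15/28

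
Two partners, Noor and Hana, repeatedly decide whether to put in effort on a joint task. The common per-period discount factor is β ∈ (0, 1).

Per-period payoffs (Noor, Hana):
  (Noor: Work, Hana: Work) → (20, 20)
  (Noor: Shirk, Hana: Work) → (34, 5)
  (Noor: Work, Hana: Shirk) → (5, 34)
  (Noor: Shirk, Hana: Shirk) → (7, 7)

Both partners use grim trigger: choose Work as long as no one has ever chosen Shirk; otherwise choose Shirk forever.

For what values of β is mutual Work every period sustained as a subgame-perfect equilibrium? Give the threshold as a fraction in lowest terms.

One-period gain from deviating is 34 − 20 = 14. The loss is 20 − 7 = 13 in every subsequent period, with present value 13·β/(1−β).
Deviation is unprofitable when 13·β/(1−β) ≥ 14, i.e. β/(1−β) ≥ 14/13.
Equivalently β ≥ 14/(14+13) = 14/27.

14/27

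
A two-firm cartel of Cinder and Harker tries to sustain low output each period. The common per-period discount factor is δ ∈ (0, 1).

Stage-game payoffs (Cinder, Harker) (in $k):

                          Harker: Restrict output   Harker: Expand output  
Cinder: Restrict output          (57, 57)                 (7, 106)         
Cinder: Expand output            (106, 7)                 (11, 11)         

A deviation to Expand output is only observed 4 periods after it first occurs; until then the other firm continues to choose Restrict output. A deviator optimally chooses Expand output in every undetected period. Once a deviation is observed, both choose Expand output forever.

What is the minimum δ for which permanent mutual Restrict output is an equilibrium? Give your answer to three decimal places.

0.847

A deviator earns 106 for 4 periods, then 11 forever; cooperating earns 57 forever. Multiplying the IC by (1−δ):
57 ≥ 106(1−δ^4) + 11δ^4, so 95·δ^4 ≥ 49 and δ^4 ≥ 49/95.
δ ≥ (49/95)^(1/4) ≈ 0.847.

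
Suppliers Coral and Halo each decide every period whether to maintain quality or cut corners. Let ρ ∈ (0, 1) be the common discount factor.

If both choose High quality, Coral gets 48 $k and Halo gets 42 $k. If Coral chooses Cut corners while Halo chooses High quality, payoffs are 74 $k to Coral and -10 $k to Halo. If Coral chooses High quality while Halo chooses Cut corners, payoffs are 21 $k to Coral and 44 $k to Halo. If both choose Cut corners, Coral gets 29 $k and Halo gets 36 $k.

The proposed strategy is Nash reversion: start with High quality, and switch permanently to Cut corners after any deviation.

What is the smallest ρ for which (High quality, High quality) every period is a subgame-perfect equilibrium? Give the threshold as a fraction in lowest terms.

Coral's threshold: (74−48)/(74−29) = 26/45.
Halo's threshold: (44−42)/(44−36) = 1/4.
26/45 > 1/4, so Coral binds and ρ* = 26/45.

26/45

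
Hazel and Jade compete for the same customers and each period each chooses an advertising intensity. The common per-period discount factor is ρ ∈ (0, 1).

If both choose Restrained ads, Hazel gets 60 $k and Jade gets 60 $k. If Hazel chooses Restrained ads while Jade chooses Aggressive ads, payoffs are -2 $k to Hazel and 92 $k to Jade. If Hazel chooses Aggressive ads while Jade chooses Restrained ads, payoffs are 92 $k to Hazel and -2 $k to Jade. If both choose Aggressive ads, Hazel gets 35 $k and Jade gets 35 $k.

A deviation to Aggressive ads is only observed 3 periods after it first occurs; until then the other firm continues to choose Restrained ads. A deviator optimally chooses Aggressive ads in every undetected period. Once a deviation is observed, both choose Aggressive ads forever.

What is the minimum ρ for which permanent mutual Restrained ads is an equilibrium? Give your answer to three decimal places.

0.825

The best deviation is to choose Aggressive ads for all 3 undetected periods, earning 92 each, then 35 forever once detected.
Deviation value: 92(1−ρ^3)/(1−ρ) + 35ρ^3/(1−ρ); cooperation value: 60/(1−ρ).
IC: 60 ≥ 92(1−ρ^3) + 35ρ^3 = 92 − 57ρ^3.
So ρ^3 ≥ 32/57, giving ρ ≥ (32/57)^(1/3) ≈ 0.825.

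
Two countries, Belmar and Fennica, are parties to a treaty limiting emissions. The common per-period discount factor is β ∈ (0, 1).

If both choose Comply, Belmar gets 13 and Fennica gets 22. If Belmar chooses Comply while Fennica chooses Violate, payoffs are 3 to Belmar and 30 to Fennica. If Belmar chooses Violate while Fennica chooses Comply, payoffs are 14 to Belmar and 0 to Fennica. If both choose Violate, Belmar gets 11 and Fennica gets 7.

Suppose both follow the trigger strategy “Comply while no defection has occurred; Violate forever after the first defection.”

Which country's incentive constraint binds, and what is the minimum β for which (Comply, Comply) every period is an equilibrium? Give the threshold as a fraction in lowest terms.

Belmar's threshold: (14−13)/(14−11) = 1/3.
Fennica's threshold: (30−22)/(30−7) = 8/23.
1/3 < 8/23, so Fennica binds and β* = 8/23.

Fennica; β ≥ 8/23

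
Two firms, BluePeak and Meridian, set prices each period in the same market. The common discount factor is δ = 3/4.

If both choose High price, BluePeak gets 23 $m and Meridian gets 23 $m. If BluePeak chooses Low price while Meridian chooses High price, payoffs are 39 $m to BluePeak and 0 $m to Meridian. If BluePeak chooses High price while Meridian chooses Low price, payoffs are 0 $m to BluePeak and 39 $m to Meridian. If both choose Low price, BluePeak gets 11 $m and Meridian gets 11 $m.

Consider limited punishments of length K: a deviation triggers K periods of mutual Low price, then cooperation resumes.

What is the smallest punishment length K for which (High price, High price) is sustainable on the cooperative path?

3

Need Σ_{k=1}^{K} δ^k ≥ (39−23)/(23−11) = 1.3333 at δ = 3/4.
At K = 2 the sum is 1.3125 < 1.3333; at K = 3 it is 1.7344 ≥ 1.3333.
So the minimum punishment length is K = 3.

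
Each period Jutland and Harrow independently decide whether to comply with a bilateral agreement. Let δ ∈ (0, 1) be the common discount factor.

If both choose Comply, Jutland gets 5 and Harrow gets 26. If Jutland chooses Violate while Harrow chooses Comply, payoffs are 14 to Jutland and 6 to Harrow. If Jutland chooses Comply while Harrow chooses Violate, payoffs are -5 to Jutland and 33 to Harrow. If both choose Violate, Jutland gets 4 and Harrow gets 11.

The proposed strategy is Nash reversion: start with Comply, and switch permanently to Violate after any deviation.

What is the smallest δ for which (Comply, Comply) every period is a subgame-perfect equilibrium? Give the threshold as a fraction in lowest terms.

9/10

Jutland: cooperation gives 5 each period; deviation gives 14 once then 4 forever.
  5/(1−δ) ≥ 14 + 4δ/(1−δ) ⇒ δ ≥ 9/10.
Harrow: cooperation gives 26 each period; deviation gives 33 once then 11 forever.
  δ ≥ 7/22.
Both must hold, so the binding constraint is Jutland's: δ ≥ 9/10.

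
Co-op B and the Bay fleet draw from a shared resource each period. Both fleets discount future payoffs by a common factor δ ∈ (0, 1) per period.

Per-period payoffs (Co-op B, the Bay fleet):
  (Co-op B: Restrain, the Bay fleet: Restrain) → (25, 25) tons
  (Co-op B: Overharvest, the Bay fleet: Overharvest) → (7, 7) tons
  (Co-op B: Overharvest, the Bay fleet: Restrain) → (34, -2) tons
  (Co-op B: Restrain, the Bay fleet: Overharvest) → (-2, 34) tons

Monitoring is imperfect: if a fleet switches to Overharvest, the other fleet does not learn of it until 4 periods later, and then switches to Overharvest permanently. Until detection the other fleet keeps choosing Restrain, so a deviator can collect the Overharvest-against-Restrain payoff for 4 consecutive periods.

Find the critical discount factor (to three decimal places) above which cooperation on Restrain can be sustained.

0.760

Deviating for the 4 undetected periods gains 34−25 = 9 per period over cooperation, then loses 25−7 = 18 per period forever once punishment starts.
Gain: 9(1 + δ + … + δ^3); loss: 18·δ^4/(1−δ).
No profitable deviation ⇔ 9(1−δ^4) ≤ 18·δ^4, i.e. δ^4 ≥ 9/(9+18) = 1/3.
Hence δ ≥ (1/3)^(1/4) ≈ 0.760.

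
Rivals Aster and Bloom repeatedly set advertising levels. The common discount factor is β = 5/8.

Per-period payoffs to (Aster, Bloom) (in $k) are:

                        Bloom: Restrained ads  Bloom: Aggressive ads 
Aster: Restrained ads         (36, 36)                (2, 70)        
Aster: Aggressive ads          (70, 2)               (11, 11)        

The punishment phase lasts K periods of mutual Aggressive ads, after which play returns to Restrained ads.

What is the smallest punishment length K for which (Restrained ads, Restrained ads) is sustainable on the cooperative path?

4

No profitable deviation requires (36−11)(β+…+β^K) ≥ 70−36, i.e. β+…+β^K ≥ 34/25 ≈ 1.3600.
With β = 5/8, the partial sums are K=1: 0.6250, K=2: 1.0156, K=3: 1.2598, K=4: 1.4124.
K = 4 is the first length at which the sum reaches 1.3600.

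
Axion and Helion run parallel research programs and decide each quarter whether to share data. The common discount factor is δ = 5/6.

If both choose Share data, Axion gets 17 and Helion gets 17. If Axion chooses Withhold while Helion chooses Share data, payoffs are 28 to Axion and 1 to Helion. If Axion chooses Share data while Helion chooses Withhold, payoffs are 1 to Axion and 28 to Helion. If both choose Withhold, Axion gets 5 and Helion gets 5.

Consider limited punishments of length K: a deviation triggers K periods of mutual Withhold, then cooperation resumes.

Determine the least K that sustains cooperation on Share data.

IC: δ(1−δ^K)/(1−δ) ≥ (28−17)/(17−5) = 11/12.
With δ = 5/6: need 1 − δ^K ≥ 11/12·(1−5/6)/(5/6), i.e. δ^K ≤ 0.8167.
Since (5/6)^1 = 0.8333 and (5/6)^2 = 0.6944, the smallest such K is 2.

2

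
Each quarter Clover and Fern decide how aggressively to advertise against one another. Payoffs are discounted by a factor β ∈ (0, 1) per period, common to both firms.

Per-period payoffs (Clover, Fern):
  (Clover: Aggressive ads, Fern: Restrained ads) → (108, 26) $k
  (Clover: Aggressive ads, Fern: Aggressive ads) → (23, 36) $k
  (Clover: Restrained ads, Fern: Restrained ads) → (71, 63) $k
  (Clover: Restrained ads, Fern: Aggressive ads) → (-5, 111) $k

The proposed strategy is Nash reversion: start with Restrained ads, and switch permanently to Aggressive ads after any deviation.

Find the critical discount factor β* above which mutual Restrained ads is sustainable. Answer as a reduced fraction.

Clover: cooperation gives 71 each period; deviation gives 108 once then 23 forever.
  71/(1−β) ≥ 108 + 23β/(1−β) ⇒ β ≥ 37/85.
Fern: cooperation gives 63 each period; deviation gives 111 once then 36 forever.
  β ≥ 48/75 = 16/25.
Both must hold, so the binding constraint is Fern's: β ≥ 16/25.

16/25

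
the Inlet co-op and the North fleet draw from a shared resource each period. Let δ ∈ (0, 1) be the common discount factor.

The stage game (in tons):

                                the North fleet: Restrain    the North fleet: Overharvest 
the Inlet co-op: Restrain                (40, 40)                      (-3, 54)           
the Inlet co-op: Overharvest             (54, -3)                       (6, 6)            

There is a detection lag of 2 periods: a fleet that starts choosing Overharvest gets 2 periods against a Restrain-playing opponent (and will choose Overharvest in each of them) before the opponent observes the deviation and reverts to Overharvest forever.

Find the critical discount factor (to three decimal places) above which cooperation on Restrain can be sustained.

Deviating for the 2 undetected periods gains 54−40 = 14 per period over cooperation, then loses 40−6 = 34 per period forever once punishment starts.
Gain: 14(1 + δ + … + δ^1); loss: 34·δ^2/(1−δ).
No profitable deviation ⇔ 14(1−δ^2) ≤ 34·δ^2, i.e. δ^2 ≥ 14/(14+34) = 7/24.
Hence δ ≥ (7/24)^(1/2) ≈ 0.540.

0.540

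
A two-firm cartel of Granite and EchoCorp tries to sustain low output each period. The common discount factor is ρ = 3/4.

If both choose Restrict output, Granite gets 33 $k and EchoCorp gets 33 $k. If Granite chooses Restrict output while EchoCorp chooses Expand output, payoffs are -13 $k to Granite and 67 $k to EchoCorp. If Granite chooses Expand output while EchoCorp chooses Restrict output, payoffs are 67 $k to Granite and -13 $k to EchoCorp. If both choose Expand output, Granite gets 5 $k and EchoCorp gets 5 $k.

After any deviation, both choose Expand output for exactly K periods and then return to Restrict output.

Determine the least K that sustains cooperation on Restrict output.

2

IC: ρ(1−ρ^K)/(1−ρ) ≥ (67−33)/(33−5) = 17/14.
With ρ = 3/4: need 1 − ρ^K ≥ 17/14·(1−3/4)/(3/4), i.e. ρ^K ≤ 0.5952.
Since (3/4)^1 = 0.7500 and (3/4)^2 = 0.5625, the smallest such K is 2.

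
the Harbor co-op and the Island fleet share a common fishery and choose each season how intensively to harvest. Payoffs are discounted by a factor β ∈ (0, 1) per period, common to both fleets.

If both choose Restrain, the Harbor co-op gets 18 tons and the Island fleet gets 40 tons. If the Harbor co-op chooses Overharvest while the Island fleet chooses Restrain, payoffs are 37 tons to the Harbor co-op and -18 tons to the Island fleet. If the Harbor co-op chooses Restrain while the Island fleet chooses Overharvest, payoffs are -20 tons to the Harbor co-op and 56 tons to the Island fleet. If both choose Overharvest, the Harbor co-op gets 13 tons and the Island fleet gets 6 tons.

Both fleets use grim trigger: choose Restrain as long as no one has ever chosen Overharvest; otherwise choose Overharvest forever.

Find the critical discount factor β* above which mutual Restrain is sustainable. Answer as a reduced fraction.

19/24

the Harbor co-op: cooperation gives 18 each period; deviation gives 37 once then 13 forever.
  18/(1−β) ≥ 37 + 13β/(1−β) ⇒ β ≥ 19/24.
the Island fleet: cooperation gives 40 each period; deviation gives 56 once then 6 forever.
  β ≥ 16/50 = 8/25.
Both must hold, so the binding constraint is the Harbor co-op's: β ≥ 19/24.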